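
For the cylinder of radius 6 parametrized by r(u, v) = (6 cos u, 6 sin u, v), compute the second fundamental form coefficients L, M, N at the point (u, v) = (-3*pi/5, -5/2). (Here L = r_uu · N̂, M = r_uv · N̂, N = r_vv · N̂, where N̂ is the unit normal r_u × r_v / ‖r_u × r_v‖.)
L = -6;  M = 0;  N = 0

Compute the unit normal N̂(u, v) = (cos(u), sin(u), 0), and the second partials r_uu, r_uv, r_vv. Take dot products:
  L(u, v) = r_uu · N̂ = -6,
  M(u, v) = r_uv · N̂ = 0,
  N(u, v) = r_vv · N̂ = 0.
Evaluating at (u, v) = (-3*pi/5, -5/2):
  L = -6, M = 0, N = 0.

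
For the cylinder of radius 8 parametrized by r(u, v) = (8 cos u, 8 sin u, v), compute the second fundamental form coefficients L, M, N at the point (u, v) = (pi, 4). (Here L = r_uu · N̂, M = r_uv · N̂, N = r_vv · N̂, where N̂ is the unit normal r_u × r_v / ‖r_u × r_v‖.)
L = -8;  M = 0;  N = 0

Compute the unit normal N̂(u, v) = (cos(u), sin(u), 0), and the second partials r_uu, r_uv, r_vv. Take dot products:
  L(u, v) = r_uu · N̂ = -8,
  M(u, v) = r_uv · N̂ = 0,
  N(u, v) = r_vv · N̂ = 0.
Evaluating at (u, v) = (pi, 4):
  L = -8, M = 0, N = 0.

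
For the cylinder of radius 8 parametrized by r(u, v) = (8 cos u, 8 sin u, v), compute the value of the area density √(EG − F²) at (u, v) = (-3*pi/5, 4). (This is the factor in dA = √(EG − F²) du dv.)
√(EG − F²)|_{(-3*pi/5, 4)} = 8

E = 64, F = 0, G = 1, so EG − F² = 64. Taking the positive square root: √(EG − F²) = 8. At (u, v) = (-3*pi/5, 4): 8.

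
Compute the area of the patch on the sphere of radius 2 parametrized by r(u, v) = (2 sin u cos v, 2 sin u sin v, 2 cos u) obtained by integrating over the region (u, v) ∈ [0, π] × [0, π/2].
Area = 4*pi

Area = ∫∫ √(EG − F²) du dv with √(EG − F²) = 4*Abs(sin(u)). Integrating over [0, π] × [0, π/2] gives 4*pi.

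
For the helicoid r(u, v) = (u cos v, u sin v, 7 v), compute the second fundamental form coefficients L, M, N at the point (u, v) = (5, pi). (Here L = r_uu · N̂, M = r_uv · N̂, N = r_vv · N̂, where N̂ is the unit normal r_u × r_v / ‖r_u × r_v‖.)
L = 0;  M = -7*sqrt(74)/74;  N = 0

Compute the unit normal N̂(u, v) = (7*sin(v)/sqrt(u^2 + 49), -7*cos(v)/sqrt(u^2 + 49), u/sqrt(u^2 + 49)), and the second partials r_uu, r_uv, r_vv. Take dot products:
  L(u, v) = r_uu · N̂ = 0,
  M(u, v) = r_uv · N̂ = -7/sqrt(u^2 + 49),
  N(u, v) = r_vv · N̂ = 0.
Evaluating at (u, v) = (5, pi):
  L = 0, M = -7*sqrt(74)/74, N = 0.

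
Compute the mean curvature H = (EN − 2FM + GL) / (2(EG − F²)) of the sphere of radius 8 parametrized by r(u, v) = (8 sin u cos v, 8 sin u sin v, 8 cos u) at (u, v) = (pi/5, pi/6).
H = -1/8

With E = 64, F = 0, G = 64*sin(u)^2, L = -8*sin(u)/Abs(sin(u)), M = 0, N = -8*sin(u)^3/Abs(sin(u)), assemble
  H = (EN − 2FM + GL) / (2(EG − F²)) = -sin(u)/(8*Abs(sin(u))).
At (u, v) = (pi/5, pi/6): H = -1/8.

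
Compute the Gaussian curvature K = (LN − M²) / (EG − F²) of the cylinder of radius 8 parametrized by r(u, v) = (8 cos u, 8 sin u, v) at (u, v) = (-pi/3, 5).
K = 0

Coefficients of the first fundamental form: E = 64, F = 0, G = 1.
Coefficients of the second fundamental form: L = -8, M = 0, N = 0.
Assemble K = (LN − M²)/(EG − F²) = 0. At (u, v) = (-pi/3, 5): K = 0.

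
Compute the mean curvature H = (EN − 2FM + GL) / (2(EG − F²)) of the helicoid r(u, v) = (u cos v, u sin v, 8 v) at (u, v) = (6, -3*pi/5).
H = 0

With E = 1, F = 0, G = u^2 + 64, L = 0, M = -8/sqrt(u^2 + 64), N = 0, assemble
  H = (EN − 2FM + GL) / (2(EG − F²)) = 0.
At (u, v) = (6, -3*pi/5): H = 0.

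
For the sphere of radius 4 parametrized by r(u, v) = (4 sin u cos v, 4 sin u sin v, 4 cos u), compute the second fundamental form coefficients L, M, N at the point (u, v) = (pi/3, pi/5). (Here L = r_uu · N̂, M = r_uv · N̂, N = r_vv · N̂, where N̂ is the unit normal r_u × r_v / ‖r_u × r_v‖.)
L = -4;  M = 0;  N = -3

Compute the unit normal N̂(u, v) = (sin(u)^2*cos(v)/Abs(sin(u)), sin(u)^2*sin(v)/Abs(sin(u)), sin(2*u)/(2*Abs(sin(u)))), and the second partials r_uu, r_uv, r_vv. Take dot products:
  L(u, v) = r_uu · N̂ = -4*sin(u)/Abs(sin(u)),
  M(u, v) = r_uv · N̂ = 0,
  N(u, v) = r_vv · N̂ = -4*sin(u)^3/Abs(sin(u)).
Evaluating at (u, v) = (pi/3, pi/5):
  L = -4, M = 0, N = -3.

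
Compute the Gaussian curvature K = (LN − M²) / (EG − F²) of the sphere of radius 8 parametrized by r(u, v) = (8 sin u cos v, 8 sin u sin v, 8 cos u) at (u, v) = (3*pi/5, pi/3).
K = 1/64

Coefficients of the first fundamental form: E = 64, F = 0, G = 64*sin(u)^2.
Coefficients of the second fundamental form: L = -8*sin(u)/Abs(sin(u)), M = 0, N = -8*sin(u)^3/Abs(sin(u)).
Assemble K = (LN − M²)/(EG − F²) = 1/64. At (u, v) = (3*pi/5, pi/3): K = 1/64.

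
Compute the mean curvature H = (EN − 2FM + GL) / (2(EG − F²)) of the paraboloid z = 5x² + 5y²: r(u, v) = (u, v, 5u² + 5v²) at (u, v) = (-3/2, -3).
H = 5635*sqrt(1126)/1267876

With E = 100*u^2 + 1, F = 100*u*v, G = 100*v^2 + 1, L = 10/sqrt(100*u^2 + 100*v^2 + 1), M = 0, N = 10/sqrt(100*u^2 + 100*v^2 + 1), assemble
  H = (EN − 2FM + GL) / (2(EG − F²)) = 10*(50*u^2 + 50*v^2 + 1)/(100*u^2 + 100*v^2 + 1)^(3/2).
At (u, v) = (-3/2, -3): H = 5635*sqrt(1126)/1267876.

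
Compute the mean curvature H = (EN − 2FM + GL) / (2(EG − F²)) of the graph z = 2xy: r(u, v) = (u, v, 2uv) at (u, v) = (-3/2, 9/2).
H = 54*sqrt(91)/8281

With E = 4*v^2 + 1, F = 4*u*v, G = 4*u^2 + 1, L = 0, M = 2/sqrt(4*u^2 + 4*v^2 + 1), N = 0, assemble
  H = (EN − 2FM + GL) / (2(EG − F²)) = -8*u*v/(4*u^2 + 4*v^2 + 1)^(3/2).
At (u, v) = (-3/2, 9/2): H = 54*sqrt(91)/8281.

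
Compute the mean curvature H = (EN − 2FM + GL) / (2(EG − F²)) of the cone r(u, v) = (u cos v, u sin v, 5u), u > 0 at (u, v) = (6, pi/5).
H = 5*sqrt(26)/312

With E = 26, F = 0, G = u^2, L = 0, M = 0, N = 5*sqrt(26)*u^2/(26*Abs(u)), assemble
  H = (EN − 2FM + GL) / (2(EG − F²)) = 5*sqrt(26)/(52*Abs(u)).
At (u, v) = (6, pi/5): H = 5*sqrt(26)/312.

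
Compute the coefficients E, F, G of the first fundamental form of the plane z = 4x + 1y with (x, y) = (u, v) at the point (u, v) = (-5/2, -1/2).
E = 17;  F = 4;  G = 2

Partials: r_u = (1, 0, 4), r_v = (0, 1, 1). As functions of (u, v):
  E = r_u · r_u = 17,
  F = r_u · r_v = 4,
  G = r_v · r_v = 2.
Evaluating at (u, v) = (-5/2, -1/2): E = 17, F = 4, G = 2.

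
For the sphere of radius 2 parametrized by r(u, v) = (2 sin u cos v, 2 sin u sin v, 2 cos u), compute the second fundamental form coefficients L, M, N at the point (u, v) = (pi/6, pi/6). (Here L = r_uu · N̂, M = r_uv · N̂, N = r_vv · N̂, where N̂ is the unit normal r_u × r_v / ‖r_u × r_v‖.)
L = -2;  M = 0;  N = -1/2

Compute the unit normal N̂(u, v) = (sin(u)^2*cos(v)/Abs(sin(u)), sin(u)^2*sin(v)/Abs(sin(u)), sin(2*u)/(2*Abs(sin(u)))), and the second partials r_uu, r_uv, r_vv. Take dot products:
  L(u, v) = r_uu · N̂ = -2*sin(u)/Abs(sin(u)),
  M(u, v) = r_uv · N̂ = 0,
  N(u, v) = r_vv · N̂ = -2*sin(u)^3/Abs(sin(u)).
Evaluating at (u, v) = (pi/6, pi/6):
  L = -2, M = 0, N = -1/2.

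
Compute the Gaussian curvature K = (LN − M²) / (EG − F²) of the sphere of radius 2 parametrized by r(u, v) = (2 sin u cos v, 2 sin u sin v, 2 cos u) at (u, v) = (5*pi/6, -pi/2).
K = 1/4

Coefficients of the first fundamental form: E = 4, F = 0, G = 4*sin(u)^2.
Coefficients of the second fundamental form: L = -2*sin(u)/Abs(sin(u)), M = 0, N = -2*sin(u)^3/Abs(sin(u)).
Assemble K = (LN − M²)/(EG − F²) = 1/4. At (u, v) = (5*pi/6, -pi/2): K = 1/4.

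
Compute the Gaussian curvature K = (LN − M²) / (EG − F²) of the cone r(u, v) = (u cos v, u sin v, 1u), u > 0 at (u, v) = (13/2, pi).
K = 0

Coefficients of the first fundamental form: E = 2, F = 0, G = u^2.
Coefficients of the second fundamental form: L = 0, M = 0, N = sqrt(2)*u^2/(2*Abs(u)).
Assemble K = (LN − M²)/(EG − F²) = 0. At (u, v) = (13/2, pi): K = 0.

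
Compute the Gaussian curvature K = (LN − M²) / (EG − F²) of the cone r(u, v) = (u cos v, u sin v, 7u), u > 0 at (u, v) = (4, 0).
K = 0

Coefficients of the first fundamental form: E = 50, F = 0, G = u^2.
Coefficients of the second fundamental form: L = 0, M = 0, N = 7*sqrt(2)*u^2/(10*Abs(u)).
Assemble K = (LN − M²)/(EG − F²) = 0. At (u, v) = (4, 0): K = 0.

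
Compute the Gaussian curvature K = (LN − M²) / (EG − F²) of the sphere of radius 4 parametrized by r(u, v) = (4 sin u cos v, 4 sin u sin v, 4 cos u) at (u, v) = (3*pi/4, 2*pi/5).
K = 1/16

Coefficients of the first fundamental form: E = 16, F = 0, G = 16*sin(u)^2.
Coefficients of the second fundamental form: L = -4*sin(u)/Abs(sin(u)), M = 0, N = -4*sin(u)^3/Abs(sin(u)).
Assemble K = (LN − M²)/(EG − F²) = 1/16. At (u, v) = (3*pi/4, 2*pi/5): K = 1/16.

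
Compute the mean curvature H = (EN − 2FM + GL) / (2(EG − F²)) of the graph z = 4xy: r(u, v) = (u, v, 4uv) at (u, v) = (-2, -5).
H = -128*sqrt(465)/43245

With E = 16*v^2 + 1, F = 16*u*v, G = 16*u^2 + 1, L = 0, M = 4/sqrt(16*u^2 + 16*v^2 + 1), N = 0, assemble
  H = (EN − 2FM + GL) / (2(EG − F²)) = -64*u*v/(16*u^2 + 16*v^2 + 1)^(3/2).
At (u, v) = (-2, -5): H = -128*sqrt(465)/43245.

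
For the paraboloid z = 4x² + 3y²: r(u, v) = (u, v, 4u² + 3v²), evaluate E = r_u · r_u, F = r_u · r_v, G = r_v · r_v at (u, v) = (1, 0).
E = 65;  F = 0;  G = 1

Partials: r_u = (1, 0, 8*u), r_v = (0, 1, 6*v). As functions of (u, v):
  E = r_u · r_u = 64*u^2 + 1,
  F = r_u · r_v = 48*u*v,
  G = r_v · r_v = 36*v^2 + 1.
Evaluating at (u, v) = (1, 0): E = 65, F = 0, G = 1.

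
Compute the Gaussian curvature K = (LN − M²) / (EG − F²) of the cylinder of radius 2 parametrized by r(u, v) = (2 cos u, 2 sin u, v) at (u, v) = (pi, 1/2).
K = 0

Coefficients of the first fundamental form: E = 4, F = 0, G = 1.
Coefficients of the second fundamental form: L = -2, M = 0, N = 0.
Assemble K = (LN − M²)/(EG − F²) = 0. At (u, v) = (pi, 1/2): K = 0.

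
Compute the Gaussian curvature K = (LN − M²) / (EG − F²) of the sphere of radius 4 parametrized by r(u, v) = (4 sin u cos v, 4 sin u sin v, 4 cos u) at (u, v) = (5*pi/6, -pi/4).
K = 1/16

Coefficients of the first fundamental form: E = 16, F = 0, G = 16*sin(u)^2.
Coefficients of the second fundamental form: L = -4*sin(u)/Abs(sin(u)), M = 0, N = -4*sin(u)^3/Abs(sin(u)).
Assemble K = (LN − M²)/(EG − F²) = 1/16. At (u, v) = (5*pi/6, -pi/4): K = 1/16.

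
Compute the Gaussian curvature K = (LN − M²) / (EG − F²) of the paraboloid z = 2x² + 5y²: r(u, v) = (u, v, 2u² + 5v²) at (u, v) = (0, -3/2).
K = 10/12769

Coefficients of the first fundamental form: E = 16*u^2 + 1, F = 40*u*v, G = 100*v^2 + 1.
Coefficients of the second fundamental form: L = 4/sqrt(16*u^2 + 100*v^2 + 1), M = 0, N = 10/sqrt(16*u^2 + 100*v^2 + 1).
Assemble K = (LN − M²)/(EG − F²) = 40/(256*u^4 + 3200*u^2*v^2 + 32*u^2 + 10000*v^4 + 200*v^2 + 1). At (u, v) = (0, -3/2): K = 10/12769.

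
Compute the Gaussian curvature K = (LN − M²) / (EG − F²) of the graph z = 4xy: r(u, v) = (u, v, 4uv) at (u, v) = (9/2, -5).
K = -16/525625

Coefficients of the first fundamental form: E = 16*v^2 + 1, F = 16*u*v, G = 16*u^2 + 1.
Coefficients of the second fundamental form: L = 0, M = 4/sqrt(16*u^2 + 16*v^2 + 1), N = 0.
Assemble K = (LN − M²)/(EG − F²) = -16/(256*u^4 + 512*u^2*v^2 + 32*u^2 + 256*v^4 + 32*v^2 + 1). At (u, v) = (9/2, -5): K = -16/525625.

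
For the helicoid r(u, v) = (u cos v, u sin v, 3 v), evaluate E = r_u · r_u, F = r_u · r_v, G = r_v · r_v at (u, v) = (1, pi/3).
E = 1;  F = 0;  G = 10

Partials: r_u = (cos(v), sin(v), 0), r_v = (-u*sin(v), u*cos(v), 3). As functions of (u, v):
  E = r_u · r_u = 1,
  F = r_u · r_v = 0,
  G = r_v · r_v = u^2 + 9.
Evaluating at (u, v) = (1, pi/3): E = 1, F = 0, G = 10.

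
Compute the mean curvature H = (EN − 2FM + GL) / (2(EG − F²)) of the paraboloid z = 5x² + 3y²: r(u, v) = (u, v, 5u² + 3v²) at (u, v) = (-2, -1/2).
H = 1253*sqrt(410)/168100

With E = 100*u^2 + 1, F = 60*u*v, G = 36*v^2 + 1, L = 10/sqrt(100*u^2 + 36*v^2 + 1), M = 0, N = 6/sqrt(100*u^2 + 36*v^2 + 1), assemble
  H = (EN − 2FM + GL) / (2(EG − F²)) = 4*(75*u^2 + 45*v^2 + 2)/(100*u^2 + 36*v^2 + 1)^(3/2).
At (u, v) = (-2, -1/2): H = 1253*sqrt(410)/168100.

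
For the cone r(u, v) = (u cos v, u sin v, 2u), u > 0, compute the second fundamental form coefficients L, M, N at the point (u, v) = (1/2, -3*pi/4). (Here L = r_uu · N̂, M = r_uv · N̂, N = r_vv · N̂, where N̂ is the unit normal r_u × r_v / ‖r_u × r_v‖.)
L = 0;  M = 0;  N = sqrt(5)/5

Compute the unit normal N̂(u, v) = (-2*sqrt(5)*u*cos(v)/(5*Abs(u)), -2*sqrt(5)*u*sin(v)/(5*Abs(u)), sqrt(5)*u/(5*Abs(u))), and the second partials r_uu, r_uv, r_vv. Take dot products:
  L(u, v) = r_uu · N̂ = 0,
  M(u, v) = r_uv · N̂ = 0,
  N(u, v) = r_vv · N̂ = 2*sqrt(5)*u^2/(5*Abs(u)).
Evaluating at (u, v) = (1/2, -3*pi/4):
  L = 0, M = 0, N = sqrt(5)/5.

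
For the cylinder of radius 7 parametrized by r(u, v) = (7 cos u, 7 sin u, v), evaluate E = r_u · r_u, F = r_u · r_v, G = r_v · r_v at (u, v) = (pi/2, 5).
E = 49;  F = 0;  G = 1

Partials: r_u = (-7*sin(u), 7*cos(u), 0), r_v = (0, 0, 1). As functions of (u, v):
  E = r_u · r_u = 49,
  F = r_u · r_v = 0,
  G = r_v · r_v = 1.
Evaluating at (u, v) = (pi/2, 5): E = 49, F = 0, G = 1.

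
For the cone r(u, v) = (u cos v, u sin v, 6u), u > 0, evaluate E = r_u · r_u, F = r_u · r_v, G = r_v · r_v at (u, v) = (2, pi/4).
E = 37;  F = 0;  G = 4

Partials: r_u = (cos(v), sin(v), 6), r_v = (-u*sin(v), u*cos(v), 0). As functions of (u, v):
  E = r_u · r_u = 37,
  F = r_u · r_v = 0,
  G = r_v · r_v = u^2.
Evaluating at (u, v) = (2, pi/4): E = 37, F = 0, G = 4.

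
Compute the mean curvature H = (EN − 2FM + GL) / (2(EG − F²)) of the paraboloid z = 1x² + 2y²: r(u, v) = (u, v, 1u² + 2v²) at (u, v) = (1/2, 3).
H = 149*sqrt(146)/21316

With E = 4*u^2 + 1, F = 8*u*v, G = 16*v^2 + 1, L = 2/sqrt(4*u^2 + 16*v^2 + 1), M = 0, N = 4/sqrt(4*u^2 + 16*v^2 + 1), assemble
  H = (EN − 2FM + GL) / (2(EG − F²)) = (8*u^2 + 16*v^2 + 3)/(4*u^2 + 16*v^2 + 1)^(3/2).
At (u, v) = (1/2, 3): H = 149*sqrt(146)/21316.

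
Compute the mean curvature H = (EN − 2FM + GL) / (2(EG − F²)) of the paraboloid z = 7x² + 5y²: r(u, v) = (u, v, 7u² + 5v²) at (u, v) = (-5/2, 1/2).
H = 2104*sqrt(139)/173889

With E = 196*u^2 + 1, F = 140*u*v, G = 100*v^2 + 1, L = 14/sqrt(196*u^2 + 100*v^2 + 1), M = 0, N = 10/sqrt(196*u^2 + 100*v^2 + 1), assemble
  H = (EN − 2FM + GL) / (2(EG − F²)) = 4*(245*u^2 + 175*v^2 + 3)/(196*u^2 + 100*v^2 + 1)^(3/2).
At (u, v) = (-5/2, 1/2): H = 2104*sqrt(139)/173889.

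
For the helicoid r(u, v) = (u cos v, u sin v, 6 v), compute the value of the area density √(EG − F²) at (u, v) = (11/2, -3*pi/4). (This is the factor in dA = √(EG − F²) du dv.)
√(EG − F²)|_{(11/2, -3*pi/4)} = sqrt(265)/2

E = 1, F = 0, G = u^2 + 36, so EG − F² = u^2 + 36. Taking the positive square root: √(EG − F²) = sqrt(u^2 + 36). At (u, v) = (11/2, -3*pi/4): sqrt(265)/2.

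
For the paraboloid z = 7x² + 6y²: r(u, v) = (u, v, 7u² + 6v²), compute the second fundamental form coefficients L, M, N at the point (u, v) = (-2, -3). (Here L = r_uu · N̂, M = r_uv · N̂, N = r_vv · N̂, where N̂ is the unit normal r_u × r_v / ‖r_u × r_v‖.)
L = 14*sqrt(2081)/2081;  M = 0;  N = 12*sqrt(2081)/2081

Compute the unit normal N̂(u, v) = (-14*u/sqrt(196*u^2 + 144*v^2 + 1), -12*v/sqrt(196*u^2 + 144*v^2 + 1), 1/sqrt(196*u^2 + 144*v^2 + 1)), and the second partials r_uu, r_uv, r_vv. Take dot products:
  L(u, v) = r_uu · N̂ = 14/sqrt(196*u^2 + 144*v^2 + 1),
  M(u, v) = r_uv · N̂ = 0,
  N(u, v) = r_vv · N̂ = 12/sqrt(196*u^2 + 144*v^2 + 1).
Evaluating at (u, v) = (-2, -3):
  L = 14*sqrt(2081)/2081, M = 0, N = 12*sqrt(2081)/2081.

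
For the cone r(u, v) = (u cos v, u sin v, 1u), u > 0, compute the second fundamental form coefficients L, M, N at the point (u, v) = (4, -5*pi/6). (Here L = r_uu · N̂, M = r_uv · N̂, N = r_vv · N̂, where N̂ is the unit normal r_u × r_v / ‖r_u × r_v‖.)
L = 0;  M = 0;  N = 2*sqrt(2)

Compute the unit normal N̂(u, v) = (-sqrt(2)*u*cos(v)/(2*Abs(u)), -sqrt(2)*u*sin(v)/(2*Abs(u)), sqrt(2)*u/(2*Abs(u))), and the second partials r_uu, r_uv, r_vv. Take dot products:
  L(u, v) = r_uu · N̂ = 0,
  M(u, v) = r_uv · N̂ = 0,
  N(u, v) = r_vv · N̂ = sqrt(2)*u^2/(2*Abs(u)).
Evaluating at (u, v) = (4, -5*pi/6):
  L = 0, M = 0, N = 2*sqrt(2).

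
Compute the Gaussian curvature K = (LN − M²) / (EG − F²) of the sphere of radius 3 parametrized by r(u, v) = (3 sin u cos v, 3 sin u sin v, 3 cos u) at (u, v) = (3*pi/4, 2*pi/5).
K = 1/9

Coefficients of the first fundamental form: E = 9, F = 0, G = 9*sin(u)^2.
Coefficients of the second fundamental form: L = -3*sin(u)/Abs(sin(u)), M = 0, N = -3*sin(u)^3/Abs(sin(u)).
Assemble K = (LN − M²)/(EG − F²) = 1/9. At (u, v) = (3*pi/4, 2*pi/5): K = 1/9.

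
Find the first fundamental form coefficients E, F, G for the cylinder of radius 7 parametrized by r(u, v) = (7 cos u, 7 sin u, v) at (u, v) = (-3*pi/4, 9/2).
E = 49;  F = 0;  G = 1

Partials: r_u = (-7*sin(u), 7*cos(u), 0), r_v = (0, 0, 1). As functions of (u, v):
  E = r_u · r_u = 49,
  F = r_u · r_v = 0,
  G = r_v · r_v = 1.
Evaluating at (u, v) = (-3*pi/4, 9/2): E = 49, F = 0, G = 1.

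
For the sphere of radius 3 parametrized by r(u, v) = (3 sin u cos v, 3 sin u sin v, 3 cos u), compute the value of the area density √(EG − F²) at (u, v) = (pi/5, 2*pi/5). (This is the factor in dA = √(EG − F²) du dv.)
√(EG − F²)|_{(pi/5, 2*pi/5)} = 9*sqrt(10 - 2*sqrt(5))/4

E = 9, F = 0, G = 9*sin(u)^2, so EG − F² = 81*sin(u)^2. Taking the positive square root: √(EG − F²) = 9*Abs(sin(u)). At (u, v) = (pi/5, 2*pi/5): 9*sqrt(10 - 2*sqrt(5))/4.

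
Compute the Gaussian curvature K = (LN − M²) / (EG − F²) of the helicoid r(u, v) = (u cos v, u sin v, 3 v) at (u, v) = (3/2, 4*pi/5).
K = -16/225

Coefficients of the first fundamental form: E = 1, F = 0, G = u^2 + 9.
Coefficients of the second fundamental form: L = 0, M = -3/sqrt(u^2 + 9), N = 0.
Assemble K = (LN − M²)/(EG − F²) = -9/(u^2 + 9)^2. At (u, v) = (3/2, 4*pi/5): K = -16/225.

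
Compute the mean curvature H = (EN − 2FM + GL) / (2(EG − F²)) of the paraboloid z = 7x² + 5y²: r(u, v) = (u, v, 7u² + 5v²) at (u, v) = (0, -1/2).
H = 187*sqrt(26)/676

With E = 196*u^2 + 1, F = 140*u*v, G = 100*v^2 + 1, L = 14/sqrt(196*u^2 + 100*v^2 + 1), M = 0, N = 10/sqrt(196*u^2 + 100*v^2 + 1), assemble
  H = (EN − 2FM + GL) / (2(EG − F²)) = 4*(245*u^2 + 175*v^2 + 3)/(196*u^2 + 100*v^2 + 1)^(3/2).
At (u, v) = (0, -1/2): H = 187*sqrt(26)/676.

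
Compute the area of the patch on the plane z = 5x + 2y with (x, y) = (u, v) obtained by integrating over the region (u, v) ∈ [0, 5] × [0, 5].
Area = 25*sqrt(30)

Area = ∫∫ √(EG − F²) du dv with √(EG − F²) = sqrt(30). Integrating over [0, 5] × [0, 5] gives 25*sqrt(30).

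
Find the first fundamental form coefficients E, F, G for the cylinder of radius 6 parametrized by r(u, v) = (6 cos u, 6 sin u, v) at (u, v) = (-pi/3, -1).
E = 36;  F = 0;  G = 1

Partials: r_u = (-6*sin(u), 6*cos(u), 0), r_v = (0, 0, 1). As functions of (u, v):
  E = r_u · r_u = 36,
  F = r_u · r_v = 0,
  G = r_v · r_v = 1.
Evaluating at (u, v) = (-pi/3, -1): E = 36, F = 0, G = 1.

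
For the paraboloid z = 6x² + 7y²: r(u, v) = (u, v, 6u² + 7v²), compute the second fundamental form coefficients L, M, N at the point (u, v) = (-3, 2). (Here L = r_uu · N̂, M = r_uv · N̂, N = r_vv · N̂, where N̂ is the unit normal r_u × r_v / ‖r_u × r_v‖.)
L = 12*sqrt(2081)/2081;  M = 0;  N = 14*sqrt(2081)/2081

Compute the unit normal N̂(u, v) = (-12*u/sqrt(144*u^2 + 196*v^2 + 1), -14*v/sqrt(144*u^2 + 196*v^2 + 1), 1/sqrt(144*u^2 + 196*v^2 + 1)), and the second partials r_uu, r_uv, r_vv. Take dot products:
  L(u, v) = r_uu · N̂ = 12/sqrt(144*u^2 + 196*v^2 + 1),
  M(u, v) = r_uv · N̂ = 0,
  N(u, v) = r_vv · N̂ = 14/sqrt(144*u^2 + 196*v^2 + 1).
Evaluating at (u, v) = (-3, 2):
  L = 12*sqrt(2081)/2081, M = 0, N = 14*sqrt(2081)/2081.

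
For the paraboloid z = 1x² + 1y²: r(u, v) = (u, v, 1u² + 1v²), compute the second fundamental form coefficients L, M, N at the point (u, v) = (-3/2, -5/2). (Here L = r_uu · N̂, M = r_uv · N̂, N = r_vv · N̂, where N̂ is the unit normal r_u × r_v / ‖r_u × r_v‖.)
L = 2*sqrt(35)/35;  M = 0;  N = 2*sqrt(35)/35

Compute the unit normal N̂(u, v) = (-2*u/sqrt(4*u^2 + 4*v^2 + 1), -2*v/sqrt(4*u^2 + 4*v^2 + 1), 1/sqrt(4*u^2 + 4*v^2 + 1)), and the second partials r_uu, r_uv, r_vv. Take dot products:
  L(u, v) = r_uu · N̂ = 2/sqrt(4*u^2 + 4*v^2 + 1),
  M(u, v) = r_uv · N̂ = 0,
  N(u, v) = r_vv · N̂ = 2/sqrt(4*u^2 + 4*v^2 + 1).
Evaluating at (u, v) = (-3/2, -5/2):
  L = 2*sqrt(35)/35, M = 0, N = 2*sqrt(35)/35.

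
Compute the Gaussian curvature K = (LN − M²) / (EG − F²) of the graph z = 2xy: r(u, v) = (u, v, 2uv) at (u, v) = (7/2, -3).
K = -1/1849

Coefficients of the first fundamental form: E = 4*v^2 + 1, F = 4*u*v, G = 4*u^2 + 1.
Coefficients of the second fundamental form: L = 0, M = 2/sqrt(4*u^2 + 4*v^2 + 1), N = 0.
Assemble K = (LN − M²)/(EG − F²) = -4/(16*u^4 + 32*u^2*v^2 + 8*u^2 + 16*v^4 + 8*v^2 + 1). At (u, v) = (7/2, -3): K = -1/1849.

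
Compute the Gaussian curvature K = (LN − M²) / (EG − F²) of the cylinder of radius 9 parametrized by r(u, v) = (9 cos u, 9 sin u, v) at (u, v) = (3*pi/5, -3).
K = 0

Coefficients of the first fundamental form: E = 81, F = 0, G = 1.
Coefficients of the second fundamental form: L = -9, M = 0, N = 0.
Assemble K = (LN − M²)/(EG − F²) = 0. At (u, v) = (3*pi/5, -3): K = 0.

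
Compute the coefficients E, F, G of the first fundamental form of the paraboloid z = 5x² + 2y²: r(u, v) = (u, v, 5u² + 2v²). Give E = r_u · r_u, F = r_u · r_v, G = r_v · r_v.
E = 100*u^2 + 1;  F = 40*u*v;  G = 16*v^2 + 1

Compute partials: r_u = (1, 0, 10*u), r_v = (0, 1, 4*v). Then
  E = r_u · r_u = 100*u^2 + 1,
  F = r_u · r_v = 40*u*v,
  G = r_v · r_v = 16*v^2 + 1.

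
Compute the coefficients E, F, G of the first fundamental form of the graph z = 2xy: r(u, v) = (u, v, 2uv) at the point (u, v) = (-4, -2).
E = 17;  F = 32;  G = 65

Partials: r_u = (1, 0, 2*v), r_v = (0, 1, 2*u). As functions of (u, v):
  E = r_u · r_u = 4*v^2 + 1,
  F = r_u · r_v = 4*u*v,
  G = r_v · r_v = 4*u^2 + 1.
Evaluating at (u, v) = (-4, -2): E = 17, F = 32, G = 65.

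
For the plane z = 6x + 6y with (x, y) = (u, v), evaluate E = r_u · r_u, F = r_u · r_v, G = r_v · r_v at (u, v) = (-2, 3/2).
E = 37;  F = 36;  G = 37

Partials: r_u = (1, 0, 6), r_v = (0, 1, 6). As functions of (u, v):
  E = r_u · r_u = 37,
  F = r_u · r_v = 36,
  G = r_v · r_v = 37.
Evaluating at (u, v) = (-2, 3/2): E = 37, F = 36, G = 37.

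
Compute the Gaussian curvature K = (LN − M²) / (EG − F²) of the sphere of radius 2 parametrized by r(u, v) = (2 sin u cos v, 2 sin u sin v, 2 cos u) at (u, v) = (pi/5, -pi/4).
K = 1/4

Coefficients of the first fundamental form: E = 4, F = 0, G = 4*sin(u)^2.
Coefficients of the second fundamental form: L = -2*sin(u)/Abs(sin(u)), M = 0, N = -2*sin(u)^3/Abs(sin(u)).
Assemble K = (LN − M²)/(EG − F²) = 1/4. At (u, v) = (pi/5, -pi/4): K = 1/4.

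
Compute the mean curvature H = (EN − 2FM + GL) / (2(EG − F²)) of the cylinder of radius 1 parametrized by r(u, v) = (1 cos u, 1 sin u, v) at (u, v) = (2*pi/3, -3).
H = -1/2

With E = 1, F = 0, G = 1, L = -1, M = 0, N = 0, assemble
  H = (EN − 2FM + GL) / (2(EG − F²)) = -1/2.
At (u, v) = (2*pi/3, -3): H = -1/2.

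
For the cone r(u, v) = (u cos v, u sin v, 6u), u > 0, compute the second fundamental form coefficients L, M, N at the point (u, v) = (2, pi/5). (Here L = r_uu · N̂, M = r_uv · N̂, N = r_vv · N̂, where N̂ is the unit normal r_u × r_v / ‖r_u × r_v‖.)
L = 0;  M = 0;  N = 12*sqrt(37)/37

Compute the unit normal N̂(u, v) = (-6*sqrt(37)*u*cos(v)/(37*Abs(u)), -6*sqrt(37)*u*sin(v)/(37*Abs(u)), sqrt(37)*u/(37*Abs(u))), and the second partials r_uu, r_uv, r_vv. Take dot products:
  L(u, v) = r_uu · N̂ = 0,
  M(u, v) = r_uv · N̂ = 0,
  N(u, v) = r_vv · N̂ = 6*sqrt(37)*u^2/(37*Abs(u)).
Evaluating at (u, v) = (2, pi/5):
  L = 0, M = 0, N = 12*sqrt(37)/37.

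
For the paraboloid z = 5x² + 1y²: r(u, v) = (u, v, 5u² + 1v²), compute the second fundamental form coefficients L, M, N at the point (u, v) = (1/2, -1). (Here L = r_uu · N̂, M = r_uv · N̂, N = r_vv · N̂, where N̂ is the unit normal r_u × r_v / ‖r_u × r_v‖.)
L = sqrt(30)/3;  M = 0;  N = sqrt(30)/15

Compute the unit normal N̂(u, v) = (-10*u/sqrt(100*u^2 + 4*v^2 + 1), -2*v/sqrt(100*u^2 + 4*v^2 + 1), 1/sqrt(100*u^2 + 4*v^2 + 1)), and the second partials r_uu, r_uv, r_vv. Take dot products:
  L(u, v) = r_uu · N̂ = 10/sqrt(100*u^2 + 4*v^2 + 1),
  M(u, v) = r_uv · N̂ = 0,
  N(u, v) = r_vv · N̂ = 2/sqrt(100*u^2 + 4*v^2 + 1).
Evaluating at (u, v) = (1/2, -1):
  L = sqrt(30)/3, M = 0, N = sqrt(30)/15.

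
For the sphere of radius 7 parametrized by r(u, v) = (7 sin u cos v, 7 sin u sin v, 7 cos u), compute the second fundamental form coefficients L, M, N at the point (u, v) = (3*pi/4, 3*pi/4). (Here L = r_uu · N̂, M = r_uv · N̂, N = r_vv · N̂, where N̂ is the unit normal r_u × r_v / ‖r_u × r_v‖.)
L = -7;  M = 0;  N = -7/2

Compute the unit normal N̂(u, v) = (sin(u)^2*cos(v)/Abs(sin(u)), sin(u)^2*sin(v)/Abs(sin(u)), sin(2*u)/(2*Abs(sin(u)))), and the second partials r_uu, r_uv, r_vv. Take dot products:
  L(u, v) = r_uu · N̂ = -7*sin(u)/Abs(sin(u)),
  M(u, v) = r_uv · N̂ = 0,
  N(u, v) = r_vv · N̂ = -7*sin(u)^3/Abs(sin(u)).
Evaluating at (u, v) = (3*pi/4, 3*pi/4):
  L = -7, M = 0, N = -7/2.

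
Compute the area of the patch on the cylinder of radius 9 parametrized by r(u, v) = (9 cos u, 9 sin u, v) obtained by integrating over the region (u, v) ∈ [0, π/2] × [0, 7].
Area = 63*pi/2

Area = ∫∫ √(EG − F²) du dv with √(EG − F²) = 9. Integrating over [0, π/2] × [0, 7] gives 63*pi/2.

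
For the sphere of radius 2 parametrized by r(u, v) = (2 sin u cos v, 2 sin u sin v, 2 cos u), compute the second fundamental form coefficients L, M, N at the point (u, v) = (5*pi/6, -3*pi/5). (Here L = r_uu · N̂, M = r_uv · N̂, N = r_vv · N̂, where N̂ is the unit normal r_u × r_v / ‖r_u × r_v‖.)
L = -2;  M = 0;  N = -1/2

Compute the unit normal N̂(u, v) = (sin(u)^2*cos(v)/Abs(sin(u)), sin(u)^2*sin(v)/Abs(sin(u)), sin(2*u)/(2*Abs(sin(u)))), and the second partials r_uu, r_uv, r_vv. Take dot products:
  L(u, v) = r_uu · N̂ = -2*sin(u)/Abs(sin(u)),
  M(u, v) = r_uv · N̂ = 0,
  N(u, v) = r_vv · N̂ = -2*sin(u)^3/Abs(sin(u)).
Evaluating at (u, v) = (5*pi/6, -3*pi/5):
  L = -2, M = 0, N = -1/2.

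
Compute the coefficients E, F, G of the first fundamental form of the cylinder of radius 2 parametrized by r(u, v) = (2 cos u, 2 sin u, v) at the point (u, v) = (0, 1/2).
E = 4;  F = 0;  G = 1

Partials: r_u = (-2*sin(u), 2*cos(u), 0), r_v = (0, 0, 1). As functions of (u, v):
  E = r_u · r_u = 4,
  F = r_u · r_v = 0,
  G = r_v · r_v = 1.
Evaluating at (u, v) = (0, 1/2): E = 4, F = 0, G = 1.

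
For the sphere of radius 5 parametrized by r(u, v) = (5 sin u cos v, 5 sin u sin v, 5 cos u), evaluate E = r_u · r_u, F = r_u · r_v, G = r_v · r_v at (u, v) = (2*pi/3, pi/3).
E = 25;  F = 0;  G = 75/4

Partials: r_u = (5*cos(u)*cos(v), 5*sin(v)*cos(u), -5*sin(u)), r_v = (-5*sin(u)*sin(v), 5*sin(u)*cos(v), 0). As functions of (u, v):
  E = r_u · r_u = 25,
  F = r_u · r_v = 0,
  G = r_v · r_v = 25*sin(u)^2.
Evaluating at (u, v) = (2*pi/3, pi/3): E = 25, F = 0, G = 75/4.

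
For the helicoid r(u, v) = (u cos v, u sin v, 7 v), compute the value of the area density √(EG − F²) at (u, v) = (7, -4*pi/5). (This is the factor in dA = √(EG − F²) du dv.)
√(EG − F²)|_{(7, -4*pi/5)} = 7*sqrt(2)

E = 1, F = 0, G = u^2 + 49, so EG − F² = u^2 + 49. Taking the positive square root: √(EG − F²) = sqrt(u^2 + 49). At (u, v) = (7, -4*pi/5): 7*sqrt(2).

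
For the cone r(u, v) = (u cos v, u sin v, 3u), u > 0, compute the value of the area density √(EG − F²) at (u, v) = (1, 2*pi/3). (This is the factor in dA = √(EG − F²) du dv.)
√(EG − F²)|_{(1, 2*pi/3)} = sqrt(10)

E = 10, F = 0, G = u^2, so EG − F² = 10*u^2. Taking the positive square root: √(EG − F²) = sqrt(10)*Abs(u). At (u, v) = (1, 2*pi/3): sqrt(10).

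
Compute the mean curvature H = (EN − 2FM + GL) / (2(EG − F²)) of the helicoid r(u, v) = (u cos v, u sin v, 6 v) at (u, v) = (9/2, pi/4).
H = 0

With E = 1, F = 0, G = u^2 + 36, L = 0, M = -6/sqrt(u^2 + 36), N = 0, assemble
  H = (EN − 2FM + GL) / (2(EG − F²)) = 0.
At (u, v) = (9/2, pi/4): H = 0.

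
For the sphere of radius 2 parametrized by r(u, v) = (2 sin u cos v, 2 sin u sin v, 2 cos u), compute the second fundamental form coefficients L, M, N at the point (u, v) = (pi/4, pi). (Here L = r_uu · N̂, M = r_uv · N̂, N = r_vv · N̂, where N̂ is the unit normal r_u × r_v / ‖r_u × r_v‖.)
L = -2;  M = 0;  N = -1

Compute the unit normal N̂(u, v) = (sin(u)^2*cos(v)/Abs(sin(u)), sin(u)^2*sin(v)/Abs(sin(u)), sin(2*u)/(2*Abs(sin(u)))), and the second partials r_uu, r_uv, r_vv. Take dot products:
  L(u, v) = r_uu · N̂ = -2*sin(u)/Abs(sin(u)),
  M(u, v) = r_uv · N̂ = 0,
  N(u, v) = r_vv · N̂ = -2*sin(u)^3/Abs(sin(u)).
Evaluating at (u, v) = (pi/4, pi):
  L = -2, M = 0, N = -1.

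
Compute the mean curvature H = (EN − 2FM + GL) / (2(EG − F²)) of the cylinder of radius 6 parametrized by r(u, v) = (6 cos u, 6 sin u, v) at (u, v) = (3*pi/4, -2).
H = -1/12

With E = 36, F = 0, G = 1, L = -6, M = 0, N = 0, assemble
  H = (EN − 2FM + GL) / (2(EG − F²)) = -1/12.
At (u, v) = (3*pi/4, -2): H = -1/12.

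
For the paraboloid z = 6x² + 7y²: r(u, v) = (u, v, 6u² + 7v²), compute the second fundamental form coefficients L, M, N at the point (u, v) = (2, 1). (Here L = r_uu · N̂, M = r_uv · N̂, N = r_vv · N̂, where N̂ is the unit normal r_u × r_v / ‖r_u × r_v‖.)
L = 12*sqrt(773)/773;  M = 0;  N = 14*sqrt(773)/773

Compute the unit normal N̂(u, v) = (-12*u/sqrt(144*u^2 + 196*v^2 + 1), -14*v/sqrt(144*u^2 + 196*v^2 + 1), 1/sqrt(144*u^2 + 196*v^2 + 1)), and the second partials r_uu, r_uv, r_vv. Take dot products:
  L(u, v) = r_uu · N̂ = 12/sqrt(144*u^2 + 196*v^2 + 1),
  M(u, v) = r_uv · N̂ = 0,
  N(u, v) = r_vv · N̂ = 14/sqrt(144*u^2 + 196*v^2 + 1).
Evaluating at (u, v) = (2, 1):
  L = 12*sqrt(773)/773, M = 0, N = 14*sqrt(773)/773.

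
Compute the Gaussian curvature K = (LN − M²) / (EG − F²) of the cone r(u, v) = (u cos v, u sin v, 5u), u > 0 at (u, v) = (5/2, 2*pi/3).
K = 0

Coefficients of the first fundamental form: E = 26, F = 0, G = u^2.
Coefficients of the second fundamental form: L = 0, M = 0, N = 5*sqrt(26)*u^2/(26*Abs(u)).
Assemble K = (LN − M²)/(EG − F²) = 0. At (u, v) = (5/2, 2*pi/3): K = 0.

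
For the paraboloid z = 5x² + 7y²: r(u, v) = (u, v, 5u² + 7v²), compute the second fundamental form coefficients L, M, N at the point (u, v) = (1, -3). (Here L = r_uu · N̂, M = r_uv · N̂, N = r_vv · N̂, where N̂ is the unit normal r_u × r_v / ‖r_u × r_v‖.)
L = 2*sqrt(1865)/373;  M = 0;  N = 14*sqrt(1865)/1865

Compute the unit normal N̂(u, v) = (-10*u/sqrt(100*u^2 + 196*v^2 + 1), -14*v/sqrt(100*u^2 + 196*v^2 + 1), 1/sqrt(100*u^2 + 196*v^2 + 1)), and the second partials r_uu, r_uv, r_vv. Take dot products:
  L(u, v) = r_uu · N̂ = 10/sqrt(100*u^2 + 196*v^2 + 1),
  M(u, v) = r_uv · N̂ = 0,
  N(u, v) = r_vv · N̂ = 14/sqrt(100*u^2 + 196*v^2 + 1).
Evaluating at (u, v) = (1, -3):
  L = 2*sqrt(1865)/373, M = 0, N = 14*sqrt(1865)/1865.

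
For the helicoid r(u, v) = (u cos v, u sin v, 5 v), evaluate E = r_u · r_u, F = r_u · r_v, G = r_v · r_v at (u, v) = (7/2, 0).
E = 1;  F = 0;  G = 149/4

Partials: r_u = (cos(v), sin(v), 0), r_v = (-u*sin(v), u*cos(v), 5). As functions of (u, v):
  E = r_u · r_u = 1,
  F = r_u · r_v = 0,
  G = r_v · r_v = u^2 + 25.
Evaluating at (u, v) = (7/2, 0): E = 1, F = 0, G = 149/4.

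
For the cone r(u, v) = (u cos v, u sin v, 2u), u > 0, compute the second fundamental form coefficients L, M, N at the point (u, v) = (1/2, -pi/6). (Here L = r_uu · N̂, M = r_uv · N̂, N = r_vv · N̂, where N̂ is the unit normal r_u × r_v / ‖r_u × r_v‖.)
L = 0;  M = 0;  N = sqrt(5)/5

Compute the unit normal N̂(u, v) = (-2*sqrt(5)*u*cos(v)/(5*Abs(u)), -2*sqrt(5)*u*sin(v)/(5*Abs(u)), sqrt(5)*u/(5*Abs(u))), and the second partials r_uu, r_uv, r_vv. Take dot products:
  L(u, v) = r_uu · N̂ = 0,
  M(u, v) = r_uv · N̂ = 0,
  N(u, v) = r_vv · N̂ = 2*sqrt(5)*u^2/(5*Abs(u)).
Evaluating at (u, v) = (1/2, -pi/6):
  L = 0, M = 0, N = sqrt(5)/5.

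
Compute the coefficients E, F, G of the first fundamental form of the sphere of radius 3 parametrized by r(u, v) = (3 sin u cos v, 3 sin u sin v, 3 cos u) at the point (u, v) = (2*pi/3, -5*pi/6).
E = 9;  F = 0;  G = 27/4

Partials: r_u = (3*cos(u)*cos(v), 3*sin(v)*cos(u), -3*sin(u)), r_v = (-3*sin(u)*sin(v), 3*sin(u)*cos(v), 0). As functions of (u, v):
  E = r_u · r_u = 9,
  F = r_u · r_v = 0,
  G = r_v · r_v = 9*sin(u)^2.
Evaluating at (u, v) = (2*pi/3, -5*pi/6): E = 9, F = 0, G = 27/4.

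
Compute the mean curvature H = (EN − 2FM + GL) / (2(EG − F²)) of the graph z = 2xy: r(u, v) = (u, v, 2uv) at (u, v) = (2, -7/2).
H = 14*sqrt(66)/1089

With E = 4*v^2 + 1, F = 4*u*v, G = 4*u^2 + 1, L = 0, M = 2/sqrt(4*u^2 + 4*v^2 + 1), N = 0, assemble
  H = (EN − 2FM + GL) / (2(EG − F²)) = -8*u*v/(4*u^2 + 4*v^2 + 1)^(3/2).
At (u, v) = (2, -7/2): H = 14*sqrt(66)/1089.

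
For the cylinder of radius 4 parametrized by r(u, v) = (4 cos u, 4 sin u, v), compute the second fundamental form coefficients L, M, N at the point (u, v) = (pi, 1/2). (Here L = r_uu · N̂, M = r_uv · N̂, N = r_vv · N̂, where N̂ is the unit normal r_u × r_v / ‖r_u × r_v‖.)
L = -4;  M = 0;  N = 0

Compute the unit normal N̂(u, v) = (cos(u), sin(u), 0), and the second partials r_uu, r_uv, r_vv. Take dot products:
  L(u, v) = r_uu · N̂ = -4,
  M(u, v) = r_uv · N̂ = 0,
  N(u, v) = r_vv · N̂ = 0.
Evaluating at (u, v) = (pi, 1/2):
  L = -4, M = 0, N = 0.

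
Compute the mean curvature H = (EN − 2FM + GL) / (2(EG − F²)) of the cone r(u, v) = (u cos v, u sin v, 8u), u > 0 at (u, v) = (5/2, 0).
H = 8*sqrt(65)/325

With E = 65, F = 0, G = u^2, L = 0, M = 0, N = 8*sqrt(65)*u^2/(65*Abs(u)), assemble
  H = (EN − 2FM + GL) / (2(EG − F²)) = 4*sqrt(65)/(65*Abs(u)).
At (u, v) = (5/2, 0): H = 8*sqrt(65)/325.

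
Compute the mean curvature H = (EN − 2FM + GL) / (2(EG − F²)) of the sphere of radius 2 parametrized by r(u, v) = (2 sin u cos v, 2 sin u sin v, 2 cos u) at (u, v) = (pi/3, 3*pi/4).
H = -1/2

With E = 4, F = 0, G = 4*sin(u)^2, L = -2*sin(u)/Abs(sin(u)), M = 0, N = -2*sin(u)^3/Abs(sin(u)), assemble
  H = (EN − 2FM + GL) / (2(EG − F²)) = -sin(u)/(2*Abs(sin(u))).
At (u, v) = (pi/3, 3*pi/4): H = -1/2.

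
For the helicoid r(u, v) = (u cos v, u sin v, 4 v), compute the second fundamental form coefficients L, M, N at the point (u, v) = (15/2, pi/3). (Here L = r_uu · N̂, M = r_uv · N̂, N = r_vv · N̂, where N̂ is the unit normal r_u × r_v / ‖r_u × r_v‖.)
L = 0;  M = -8/17;  N = 0

Compute the unit normal N̂(u, v) = (4*sin(v)/sqrt(u^2 + 16), -4*cos(v)/sqrt(u^2 + 16), u/sqrt(u^2 + 16)), and the second partials r_uu, r_uv, r_vv. Take dot products:
  L(u, v) = r_uu · N̂ = 0,
  M(u, v) = r_uv · N̂ = -4/sqrt(u^2 + 16),
  N(u, v) = r_vv · N̂ = 0.
Evaluating at (u, v) = (15/2, pi/3):
  L = 0, M = -8/17, N = 0.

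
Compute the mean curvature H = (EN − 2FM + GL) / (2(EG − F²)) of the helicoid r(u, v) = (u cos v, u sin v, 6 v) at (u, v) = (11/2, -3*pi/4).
H = 0

With E = 1, F = 0, G = u^2 + 36, L = 0, M = -6/sqrt(u^2 + 36), N = 0, assemble
  H = (EN − 2FM + GL) / (2(EG − F²)) = 0.
At (u, v) = (11/2, -3*pi/4): H = 0.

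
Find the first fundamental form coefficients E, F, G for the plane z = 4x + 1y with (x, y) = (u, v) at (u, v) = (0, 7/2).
E = 17;  F = 4;  G = 2

Partials: r_u = (1, 0, 4), r_v = (0, 1, 1). As functions of (u, v):
  E = r_u · r_u = 17,
  F = r_u · r_v = 4,
  G = r_v · r_v = 2.
Evaluating at (u, v) = (0, 7/2): E = 17, F = 4, G = 2.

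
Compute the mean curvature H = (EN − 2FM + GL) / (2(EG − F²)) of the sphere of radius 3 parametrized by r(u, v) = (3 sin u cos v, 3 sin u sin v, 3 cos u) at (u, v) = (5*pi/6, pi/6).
H = -1/3

With E = 9, F = 0, G = 9*sin(u)^2, L = -3*sin(u)/Abs(sin(u)), M = 0, N = -3*sin(u)^3/Abs(sin(u)), assemble
  H = (EN − 2FM + GL) / (2(EG − F²)) = -sin(u)/(3*Abs(sin(u))).
At (u, v) = (5*pi/6, pi/6): H = -1/3.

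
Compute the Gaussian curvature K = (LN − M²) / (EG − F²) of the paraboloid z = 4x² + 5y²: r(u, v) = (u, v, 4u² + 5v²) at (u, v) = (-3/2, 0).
K = 16/4205

Coefficients of the first fundamental form: E = 64*u^2 + 1, F = 80*u*v, G = 100*v^2 + 1.
Coefficients of the second fundamental form: L = 8/sqrt(64*u^2 + 100*v^2 + 1), M = 0, N = 10/sqrt(64*u^2 + 100*v^2 + 1).
Assemble K = (LN − M²)/(EG − F²) = 80/(4096*u^4 + 12800*u^2*v^2 + 128*u^2 + 10000*v^4 + 200*v^2 + 1). At (u, v) = (-3/2, 0): K = 16/4205.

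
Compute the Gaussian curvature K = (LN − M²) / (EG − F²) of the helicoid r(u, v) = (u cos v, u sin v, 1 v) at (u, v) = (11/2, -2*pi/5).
K = -16/15625

Coefficients of the first fundamental form: E = 1, F = 0, G = u^2 + 1.
Coefficients of the second fundamental form: L = 0, M = -1/sqrt(u^2 + 1), N = 0.
Assemble K = (LN − M²)/(EG − F²) = -1/(u^2 + 1)^2. At (u, v) = (11/2, -2*pi/5): K = -16/15625.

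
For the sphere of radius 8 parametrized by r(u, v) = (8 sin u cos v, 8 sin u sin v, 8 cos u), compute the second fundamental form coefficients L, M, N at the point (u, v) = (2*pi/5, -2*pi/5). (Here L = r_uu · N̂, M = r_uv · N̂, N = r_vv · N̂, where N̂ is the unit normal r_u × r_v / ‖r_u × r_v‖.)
L = -8;  M = 0;  N = -5 - sqrt(5)

Compute the unit normal N̂(u, v) = (sin(u)^2*cos(v)/Abs(sin(u)), sin(u)^2*sin(v)/Abs(sin(u)), sin(2*u)/(2*Abs(sin(u)))), and the second partials r_uu, r_uv, r_vv. Take dot products:
  L(u, v) = r_uu · N̂ = -8*sin(u)/Abs(sin(u)),
  M(u, v) = r_uv · N̂ = 0,
  N(u, v) = r_vv · N̂ = -8*sin(u)^3/Abs(sin(u)).
Evaluating at (u, v) = (2*pi/5, -2*pi/5):
  L = -8, M = 0, N = -5 - sqrt(5).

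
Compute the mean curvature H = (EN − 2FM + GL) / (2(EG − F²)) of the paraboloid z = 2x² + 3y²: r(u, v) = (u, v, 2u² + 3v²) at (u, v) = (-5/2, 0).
H = 305*sqrt(101)/10201

With E = 16*u^2 + 1, F = 24*u*v, G = 36*v^2 + 1, L = 4/sqrt(16*u^2 + 36*v^2 + 1), M = 0, N = 6/sqrt(16*u^2 + 36*v^2 + 1), assemble
  H = (EN − 2FM + GL) / (2(EG − F²)) = (48*u^2 + 72*v^2 + 5)/(16*u^2 + 36*v^2 + 1)^(3/2).
At (u, v) = (-5/2, 0): H = 305*sqrt(101)/10201.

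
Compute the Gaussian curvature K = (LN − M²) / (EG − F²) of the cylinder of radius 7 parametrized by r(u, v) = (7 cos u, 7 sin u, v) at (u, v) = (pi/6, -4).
K = 0

Coefficients of the first fundamental form: E = 49, F = 0, G = 1.
Coefficients of the second fundamental form: L = -7, M = 0, N = 0.
Assemble K = (LN − M²)/(EG − F²) = 0. At (u, v) = (pi/6, -4): K = 0.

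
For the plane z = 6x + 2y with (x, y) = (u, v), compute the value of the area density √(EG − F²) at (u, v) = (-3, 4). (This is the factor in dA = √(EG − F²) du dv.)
√(EG − F²)|_{(-3, 4)} = sqrt(41)

E = 37, F = 12, G = 5, so EG − F² = 41. Taking the positive square root: √(EG − F²) = sqrt(41). At (u, v) = (-3, 4): sqrt(41).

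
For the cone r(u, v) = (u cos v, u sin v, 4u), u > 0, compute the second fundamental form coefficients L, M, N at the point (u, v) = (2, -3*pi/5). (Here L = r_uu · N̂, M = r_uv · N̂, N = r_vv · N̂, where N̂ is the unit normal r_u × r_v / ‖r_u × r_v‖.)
L = 0;  M = 0;  N = 8*sqrt(17)/17

Compute the unit normal N̂(u, v) = (-4*sqrt(17)*u*cos(v)/(17*Abs(u)), -4*sqrt(17)*u*sin(v)/(17*Abs(u)), sqrt(17)*u/(17*Abs(u))), and the second partials r_uu, r_uv, r_vv. Take dot products:
  L(u, v) = r_uu · N̂ = 0,
  M(u, v) = r_uv · N̂ = 0,
  N(u, v) = r_vv · N̂ = 4*sqrt(17)*u^2/(17*Abs(u)).
Evaluating at (u, v) = (2, -3*pi/5):
  L = 0, M = 0, N = 8*sqrt(17)/17.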